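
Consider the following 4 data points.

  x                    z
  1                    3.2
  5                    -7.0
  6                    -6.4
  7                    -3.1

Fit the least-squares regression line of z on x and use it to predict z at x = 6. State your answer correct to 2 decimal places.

n = 4, Σx = 19, Σy = -13.3, Σxy = -91.9, Σx² = 111
Sxx = Σx² − (Σx)²/n = 111 − 90.25 = 20.75
Sxy = Σxy − (Σx)(Σy)/n = -91.9 − (-63.175) = -28.725
b = Sxy/Sxx = -28.725/20.75 = -1.384337
a = ȳ − b·x̄ = -3.325 − (-1.384337)·4.75 = 3.250602
ŷ(6) = a + b·6 = 3.250602 + (-1.384337)·6 = -5.055422

-5.06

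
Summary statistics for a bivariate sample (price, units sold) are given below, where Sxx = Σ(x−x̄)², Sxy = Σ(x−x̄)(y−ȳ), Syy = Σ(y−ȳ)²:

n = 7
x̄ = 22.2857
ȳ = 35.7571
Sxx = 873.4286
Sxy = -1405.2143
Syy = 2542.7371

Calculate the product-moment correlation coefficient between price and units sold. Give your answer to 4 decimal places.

r = Sxy/√(Sxx·Syy) = -1405.2143/√(2220899.305421) = -1405.2143/1490.268199 = -0.942927

-0.9429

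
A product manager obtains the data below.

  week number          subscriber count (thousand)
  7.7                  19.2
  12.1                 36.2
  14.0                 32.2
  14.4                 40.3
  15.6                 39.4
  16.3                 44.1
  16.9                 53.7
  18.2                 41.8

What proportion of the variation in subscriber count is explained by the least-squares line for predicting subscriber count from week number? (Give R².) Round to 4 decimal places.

0.7522

n = 8, Σx = 115.2, Σy = 306.9, Σxy = 4618.74, Σx² = 1734.96, Σy² = 12468.11
Sxx = Σx² − (Σx)²/n = 1734.96 − 1658.88 = 76.08
Sxy = Σxy − (Σx)(Σy)/n = 4618.74 − 4419.36 = 199.38
Syy = Σy² − (Σy)²/n = 12468.11 − 11773.45125 = 694.65875
R² = Sxy²/(Sxx·Syy) = (199.38)²/(76.08·694.65875) = 0.752179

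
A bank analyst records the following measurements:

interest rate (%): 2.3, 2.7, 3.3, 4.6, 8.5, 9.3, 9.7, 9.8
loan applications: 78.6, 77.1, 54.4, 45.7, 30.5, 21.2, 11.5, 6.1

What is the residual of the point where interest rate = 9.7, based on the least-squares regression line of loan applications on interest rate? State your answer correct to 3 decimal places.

-1.493

n = 8, Σx = 50.2, Σy = 325.1, Σxy = 1406.43, Σx² = 393.5
Sxx = Σx² − (Σx)²/n = 393.5 − 315.005 = 78.495
Sxy = Σxy − (Σx)(Σy)/n = 1406.43 − 2040.0025 = -633.5725
b = Sxy/Sxx = -633.5725/78.495 = -8.071501
a = ȳ − b·x̄ = 40.6375 − (-8.071501)·6.275 = 91.286171
ŷ(9.7) = 91.286171 + (-8.071501)·9.7 = 12.992608
residual = y − ŷ = 11.5 − 12.992608 = -1.492608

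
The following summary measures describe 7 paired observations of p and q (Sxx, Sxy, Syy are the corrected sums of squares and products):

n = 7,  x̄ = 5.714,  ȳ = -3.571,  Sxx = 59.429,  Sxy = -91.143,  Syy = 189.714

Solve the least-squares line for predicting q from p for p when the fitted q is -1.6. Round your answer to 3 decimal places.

4.429

b = Sxy/Sxx = -91.143/59.429 = -1.533645
a = ȳ − b·x̄ = -3.571 − (-1.533645)·5.714 = 5.192249
Set a + b·x = -1.6: x = (-1.6 − 5.192249) / (-1.533645) = 4.428827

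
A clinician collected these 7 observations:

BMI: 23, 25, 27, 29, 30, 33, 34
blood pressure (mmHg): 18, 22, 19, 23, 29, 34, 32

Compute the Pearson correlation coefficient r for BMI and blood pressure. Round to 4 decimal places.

0.9193

n = 7, Σx = 201, Σy = 177, Σxy = 5224, Σx² = 5869, Σy² = 4719
Sxx = Σx² − (Σx)²/n = 5869 − 5771.571429 = 97.428571
Sxy = Σxy − (Σx)(Σy)/n = 5224 − 5082.428571 = 141.571429
Syy = Σy² − (Σy)²/n = 4719 − 4475.571429 = 243.428571
r = Sxy/√(Sxx·Syy) = 141.571429/√(23716.897959) = 141.571429/154.002915 = 0.919278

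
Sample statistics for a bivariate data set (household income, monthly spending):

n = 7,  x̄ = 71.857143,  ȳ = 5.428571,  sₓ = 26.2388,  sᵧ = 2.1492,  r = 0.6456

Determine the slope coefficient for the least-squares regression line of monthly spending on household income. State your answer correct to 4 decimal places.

0.0529

b = r · sᵧ/sₓ = 0.6456 · 2.1492/26.2388 = 0.052881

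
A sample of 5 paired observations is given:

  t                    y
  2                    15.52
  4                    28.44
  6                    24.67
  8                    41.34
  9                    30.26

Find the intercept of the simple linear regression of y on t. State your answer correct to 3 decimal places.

13.449

n = 5, Σx = 29, Σy = 140.23, Σxy = 895.88, Σx² = 201
Sxx = Σx² − (Σx)²/n = 201 − 168.2 = 32.8
Sxy = Σxy − (Σx)(Σy)/n = 895.88 − 813.334 = 82.546
b = Sxy/Sxx = 82.546/32.8 = 2.516646
a = ȳ − b·x̄ = 28.046 − 2.516646·5.8 = 13.449451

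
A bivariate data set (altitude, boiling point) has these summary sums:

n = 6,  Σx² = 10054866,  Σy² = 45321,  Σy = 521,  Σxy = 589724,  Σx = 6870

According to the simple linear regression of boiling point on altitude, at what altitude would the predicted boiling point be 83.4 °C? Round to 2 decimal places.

2246.68

Sxx = Σx² − (Σx)²/n = 10054866 − 7866150 = 2188716
Sxy = Σxy − (Σx)(Σy)/n = 589724 − 596545 = -6821
b = Sxy/Sxx = -6821/2188716 = -0.003116
a = ȳ − b·x̄ = 86.833333 − (-0.003116)·1145 = 90.401656
Set a + b·x = 83.4: x = (83.4 − 90.401656) / (-0.003116) = 2246.684738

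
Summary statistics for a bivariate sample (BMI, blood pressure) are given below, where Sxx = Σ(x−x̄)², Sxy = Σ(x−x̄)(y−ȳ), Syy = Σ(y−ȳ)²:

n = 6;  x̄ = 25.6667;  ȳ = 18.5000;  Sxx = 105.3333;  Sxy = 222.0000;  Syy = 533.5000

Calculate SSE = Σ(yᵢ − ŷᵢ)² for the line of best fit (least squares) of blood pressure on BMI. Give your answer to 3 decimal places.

65.614

b = Sxy/Sxx = 222/105.3333 = 2.107596
SSE = Syy − b·Sxy = 533.5 − 2.107596·222 = 65.613776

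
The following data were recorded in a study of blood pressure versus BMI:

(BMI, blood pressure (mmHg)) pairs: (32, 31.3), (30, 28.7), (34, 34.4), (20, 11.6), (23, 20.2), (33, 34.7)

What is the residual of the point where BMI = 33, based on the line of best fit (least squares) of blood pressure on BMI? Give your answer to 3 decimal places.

1.113

n = 6, Σx = 172, Σy = 160.9, Σxy = 4873.9, Σx² = 5098
Sxx = Σx² − (Σx)²/n = 5098 − 4930.666667 = 167.333333
Sxy = Σxy − (Σx)(Σy)/n = 4873.9 − 4612.466667 = 261.433333
b = Sxy/Sxx = 261.433333/167.333333 = 1.562351
a = ȳ − b·x̄ = 26.816667 − 1.562351·28.666667 = -17.970717
ŷ(33) = -17.970717 + 1.562351·33 = 33.586853
residual = y − ŷ = 34.7 − 33.586853 = 1.113147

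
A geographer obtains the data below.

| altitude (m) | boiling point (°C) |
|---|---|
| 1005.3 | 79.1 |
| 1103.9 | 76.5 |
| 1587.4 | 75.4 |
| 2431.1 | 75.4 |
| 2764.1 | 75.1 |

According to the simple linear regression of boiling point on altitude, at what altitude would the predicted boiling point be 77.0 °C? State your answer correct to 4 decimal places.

1331.7879

n = 5, Σx = 8891.8, Σy = 381.5, Σxy = 674546.39, Σx² = 18299558.08
Sxx = Σx² − (Σx)²/n = 18299558.08 − 15812821.448 = 2486736.632
Sxy = Σxy − (Σx)(Σy)/n = 674546.39 − 678444.34 = -3897.95
b = Sxy/Sxx = -3897.95/2486736.632 = -0.001567
a = ȳ − b·x̄ = 76.3 − (-0.001567)·1778.36 = 79.087572
Set a + b·x = 77.0: x = (77.0 − 79.087572) / (-0.001567) = 1331.787919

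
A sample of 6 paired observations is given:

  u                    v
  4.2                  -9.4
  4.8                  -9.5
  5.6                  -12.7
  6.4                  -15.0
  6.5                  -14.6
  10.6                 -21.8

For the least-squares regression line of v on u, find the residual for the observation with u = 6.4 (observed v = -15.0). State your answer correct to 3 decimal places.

n = 6, Σx = 38.1, Σy = -83, Σxy = -578.18, Σx² = 267.61
Sxx = Σx² − (Σx)²/n = 267.61 − 241.935 = 25.675
Sxy = Σxy − (Σx)(Σy)/n = -578.18 − (-527.05) = -51.13
b = Sxy/Sxx = -51.13/25.675 = -1.991431
a = ȳ − b·x̄ = -13.833333 − (-1.991431)·6.35 = -1.187744
ŷ(6.4) = -1.187744 + (-1.991431)·6.4 = -13.932905
residual = y − ŷ = -15.0 − (-13.932905) = -1.067095

-1.067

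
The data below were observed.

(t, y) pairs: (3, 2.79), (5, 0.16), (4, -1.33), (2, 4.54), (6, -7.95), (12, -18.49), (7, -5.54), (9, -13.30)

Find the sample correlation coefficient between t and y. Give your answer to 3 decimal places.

n = 8, Σx = 48, Σy = -39.12, Σxy = -415.13, Σx² = 364, Σy² = 642.8544
Sxx = Σx² − (Σx)²/n = 364 − 288 = 76
Sxy = Σxy − (Σx)(Σy)/n = -415.13 − (-234.72) = -180.41
Syy = Σy² − (Σy)²/n = 642.8544 − 191.2968 = 451.5576
r = Sxy/√(Sxx·Syy) = -180.41/√(34318.3776) = -180.41/185.252200 = -0.973862

-0.974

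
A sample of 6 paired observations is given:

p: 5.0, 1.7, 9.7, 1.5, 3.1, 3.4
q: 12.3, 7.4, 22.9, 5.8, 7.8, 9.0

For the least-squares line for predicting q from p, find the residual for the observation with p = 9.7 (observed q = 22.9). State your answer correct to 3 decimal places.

n = 6, Σx = 24.4, Σy = 65.2, Σxy = 359.69, Σx² = 145.4
Sxx = Σx² − (Σx)²/n = 145.4 − 99.226667 = 46.173333
Sxy = Σxy − (Σx)(Σy)/n = 359.69 − 265.146667 = 94.543333
b = Sxy/Sxx = 94.543333/46.173333 = 2.047574
a = ȳ − b·x̄ = 10.866667 − 2.047574·4.066667 = 2.539864
ŷ(9.7) = 2.539864 + 2.047574·9.7 = 22.401336
residual = y − ŷ = 22.9 − 22.401336 = 0.498664

0.499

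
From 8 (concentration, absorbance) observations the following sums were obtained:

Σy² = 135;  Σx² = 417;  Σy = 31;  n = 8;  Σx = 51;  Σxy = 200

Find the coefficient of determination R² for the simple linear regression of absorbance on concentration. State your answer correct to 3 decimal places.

Sxx = Σx² − (Σx)²/n = 417 − 325.125 = 91.875
Sxy = Σxy − (Σx)(Σy)/n = 200 − 197.625 = 2.375
Syy = Σy² − (Σy)²/n = 135 − 120.125 = 14.875
R² = Sxy²/(Sxx·Syy) = (2.375)²/(91.875·14.875) = 0.004127

0.004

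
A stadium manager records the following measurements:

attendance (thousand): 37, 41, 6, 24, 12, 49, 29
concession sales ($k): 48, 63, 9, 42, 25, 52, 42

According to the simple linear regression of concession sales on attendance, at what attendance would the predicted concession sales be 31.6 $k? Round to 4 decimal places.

n = 7, Σx = 198, Σy = 281, Σxy = 9487, Σx² = 7048
Sxx = Σx² − (Σx)²/n = 7048 − 5600.571429 = 1447.428571
Sxy = Σxy − (Σx)(Σy)/n = 9487 − 7948.285714 = 1538.714286
b = Sxy/Sxx = 1538.714286/1447.428571 = 1.063068
a = ȳ − b·x̄ = 40.142857 − 1.063068·28.285714 = 10.073233
Set a + b·x = 31.6: x = (31.6 − 10.073233) / 1.063068 = 20.249670

20.2497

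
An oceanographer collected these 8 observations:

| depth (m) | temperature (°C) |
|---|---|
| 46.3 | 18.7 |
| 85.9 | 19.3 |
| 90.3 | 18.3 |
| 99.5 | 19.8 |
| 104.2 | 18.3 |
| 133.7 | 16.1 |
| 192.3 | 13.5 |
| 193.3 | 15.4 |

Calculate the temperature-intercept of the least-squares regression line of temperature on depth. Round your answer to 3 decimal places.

21.780

n = 8, Σx = 945.5, Σy = 139.4, Σxy = 15778.57, Σx² = 130654.35
Sxx = Σx² − (Σx)²/n = 130654.35 − 111746.28125 = 18908.06875
Sxy = Σxy − (Σx)(Σy)/n = 15778.57 − 16475.3375 = -696.7675
b = Sxy/Sxx = -696.7675/18908.06875 = -0.036850
a = ȳ − b·x̄ = 17.425 − (-0.036850)·118.1875 = 21.780242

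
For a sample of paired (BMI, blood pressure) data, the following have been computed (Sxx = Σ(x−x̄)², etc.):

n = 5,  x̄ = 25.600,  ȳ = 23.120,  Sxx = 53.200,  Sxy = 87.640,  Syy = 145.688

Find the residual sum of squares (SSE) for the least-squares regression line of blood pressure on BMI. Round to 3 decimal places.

b = Sxy/Sxx = 87.64/53.2 = 1.647368
SSE = Syy − b·Sxy = 145.688 − 1.647368·87.64 = 1.312632

1.313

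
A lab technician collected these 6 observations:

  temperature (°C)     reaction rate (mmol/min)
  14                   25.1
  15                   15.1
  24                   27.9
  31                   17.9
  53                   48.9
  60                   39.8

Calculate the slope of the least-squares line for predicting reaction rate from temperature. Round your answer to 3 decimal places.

n = 6, Σx = 197, Σy = 174.7, Σxy = 6782.1, Σx² = 8367
Sxx = Σx² − (Σx)²/n = 8367 − 6468.166667 = 1898.833333
Sxy = Σxy − (Σx)(Σy)/n = 6782.1 − 5735.983333 = 1046.116667
b = Sxy/Sxx = 1046.116667/1898.833333 = 0.550926

0.551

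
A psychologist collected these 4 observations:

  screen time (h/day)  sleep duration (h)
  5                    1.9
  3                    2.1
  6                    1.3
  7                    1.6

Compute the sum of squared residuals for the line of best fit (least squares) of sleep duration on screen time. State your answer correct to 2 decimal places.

n = 4, Σx = 21, Σy = 6.9, Σxy = 34.8, Σx² = 119, Σy² = 12.27
Sxx = Σx² − (Σx)²/n = 119 − 110.25 = 8.75
Sxy = Σxy − (Σx)(Σy)/n = 34.8 − 36.225 = -1.425
Syy = Σy² − (Σy)²/n = 12.27 − 11.9025 = 0.3675
b = Sxy/Sxx = -1.425/8.75 = -0.162857
SSE = Syy − b·Sxy = 0.3675 − (-0.162857)·(-1.425) = 0.135429

0.14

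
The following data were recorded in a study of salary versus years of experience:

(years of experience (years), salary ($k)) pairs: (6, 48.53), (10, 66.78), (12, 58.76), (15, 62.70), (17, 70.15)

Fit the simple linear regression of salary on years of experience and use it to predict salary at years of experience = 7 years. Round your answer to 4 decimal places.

n = 5, Σx = 60, Σy = 306.92, Σxy = 3797.15, Σx² = 794
Sxx = Σx² − (Σx)²/n = 794 − 720 = 74
Sxy = Σxy − (Σx)(Σy)/n = 3797.15 − 3683.04 = 114.11
b = Sxy/Sxx = 114.11/74 = 1.542027
a = ȳ − b·x̄ = 61.384 − 1.542027·12 = 42.879676
ŷ(7) = a + b·7 = 42.879676 + 1.542027·7 = 53.673865

53.6739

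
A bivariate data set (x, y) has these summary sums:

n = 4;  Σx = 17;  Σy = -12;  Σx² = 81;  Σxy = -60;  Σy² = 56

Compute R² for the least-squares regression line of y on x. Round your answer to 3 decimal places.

0.463

Sxx = Σx² − (Σx)²/n = 81 − 72.25 = 8.75
Sxy = Σxy − (Σx)(Σy)/n = -60 − (-51) = -9
Syy = Σy² − (Σy)²/n = 56 − 36 = 20
R² = Sxy²/(Sxx·Syy) = (-9)²/(8.75·20) = 0.462857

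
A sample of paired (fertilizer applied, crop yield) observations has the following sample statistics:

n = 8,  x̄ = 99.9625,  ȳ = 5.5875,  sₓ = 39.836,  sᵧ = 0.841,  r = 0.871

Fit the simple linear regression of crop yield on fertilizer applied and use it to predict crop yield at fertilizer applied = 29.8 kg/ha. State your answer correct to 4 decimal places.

4.2973

b = r · sᵧ/sₓ = 0.871 · 0.841/39.836 = 0.018388
a = ȳ − b·x̄ = 5.5875 − 0.018388·99.9625 = 3.749373
ŷ(29.8) = a + b·29.8 = 3.749373 + 0.018388·29.8 = 4.297340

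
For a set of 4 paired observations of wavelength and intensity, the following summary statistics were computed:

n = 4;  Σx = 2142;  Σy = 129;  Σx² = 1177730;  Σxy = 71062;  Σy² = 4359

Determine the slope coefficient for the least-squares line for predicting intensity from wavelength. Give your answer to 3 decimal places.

0.065

Sxx = Σx² − (Σx)²/n = 1177730 − 1147041 = 30689
Sxy = Σxy − (Σx)(Σy)/n = 71062 − 69079.5 = 1982.5
b = Sxy/Sxx = 1982.5/30689 = 0.064600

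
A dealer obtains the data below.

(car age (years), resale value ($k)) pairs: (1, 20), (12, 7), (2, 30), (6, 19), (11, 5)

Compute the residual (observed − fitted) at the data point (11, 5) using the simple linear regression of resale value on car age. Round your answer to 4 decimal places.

n = 5, Σx = 32, Σy = 81, Σxy = 333, Σx² = 306
Sxx = Σx² − (Σx)²/n = 306 − 204.8 = 101.2
Sxy = Σxy − (Σx)(Σy)/n = 333 − 518.4 = -185.4
b = Sxy/Sxx = -185.4/101.2 = -1.832016
a = ȳ − b·x̄ = 16.2 − (-1.832016)·6.4 = 27.924901
ŷ(11) = 27.924901 + (-1.832016)·11 = 7.772727
residual = y − ŷ = 5 − 7.772727 = -2.772727

-2.7727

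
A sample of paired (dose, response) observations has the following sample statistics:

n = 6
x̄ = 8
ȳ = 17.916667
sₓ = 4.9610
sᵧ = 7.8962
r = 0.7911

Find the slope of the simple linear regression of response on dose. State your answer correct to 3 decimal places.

1.259

b = r · sᵧ/sₓ = 0.7911 · 7.8962/4.961 = 1.259158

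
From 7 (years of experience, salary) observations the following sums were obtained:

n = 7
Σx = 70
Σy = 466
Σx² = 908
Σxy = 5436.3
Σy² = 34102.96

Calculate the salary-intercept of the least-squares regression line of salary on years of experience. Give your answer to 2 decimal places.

Sxx = Σx² − (Σx)²/n = 908 − 700 = 208
Sxy = Σxy − (Σx)(Σy)/n = 5436.3 − 4660 = 776.3
b = Sxy/Sxx = 776.3/208 = 3.732212
a = ȳ − b·x̄ = 66.571429 − 3.732212·10 = 29.249313

29.25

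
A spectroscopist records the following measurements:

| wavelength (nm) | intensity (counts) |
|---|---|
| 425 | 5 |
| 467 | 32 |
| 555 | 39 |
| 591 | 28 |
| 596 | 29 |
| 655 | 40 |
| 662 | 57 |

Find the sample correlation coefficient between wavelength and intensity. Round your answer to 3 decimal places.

n = 7, Σx = 3951, Σy = 230, Σxy = 136480, Σx² = 2278505, Σy² = 9044
Sxx = Σx² − (Σx)²/n = 2278505 − 2230057.285714 = 48447.714286
Sxy = Σxy − (Σx)(Σy)/n = 136480 − 129818.571429 = 6661.428571
Syy = Σy² − (Σy)²/n = 9044 − 7557.142857 = 1486.857143
r = Sxy/√(Sxx·Syy) = 6661.428571/√(72034830.040816) = 6661.428571/8487.333506 = 0.784867

0.785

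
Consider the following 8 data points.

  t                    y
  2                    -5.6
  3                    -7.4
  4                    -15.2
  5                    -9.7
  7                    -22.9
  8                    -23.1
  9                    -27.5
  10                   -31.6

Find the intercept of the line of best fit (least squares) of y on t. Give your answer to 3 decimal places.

1.455

n = 8, Σx = 48, Σy = -143, Σxy = -1051.3, Σx² = 348
Sxx = Σx² − (Σx)²/n = 348 − 288 = 60
Sxy = Σxy − (Σx)(Σy)/n = -1051.3 − (-858) = -193.3
b = Sxy/Sxx = -193.3/60 = -3.221667
a = ȳ − b·x̄ = -17.875 − (-3.221667)·6 = 1.455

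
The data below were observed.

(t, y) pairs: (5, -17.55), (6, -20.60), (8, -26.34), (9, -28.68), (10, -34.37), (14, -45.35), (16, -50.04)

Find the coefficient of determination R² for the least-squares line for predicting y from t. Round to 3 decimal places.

0.995

n = 7, Σx = 68, Σy = -222.93, Σxy = -2459.43, Σx² = 758, Σy² = 7990.6215
Sxx = Σx² − (Σx)²/n = 758 − 660.571429 = 97.428571
Sxy = Σxy − (Σx)(Σy)/n = -2459.43 − (-2165.605714) = -293.824286
Syy = Σy² − (Σy)²/n = 7990.6215 − 7099.683557 = 890.937943
R² = Sxy²/(Sxx·Syy) = (-293.824286)²/(97.428571·890.937943) = 0.994584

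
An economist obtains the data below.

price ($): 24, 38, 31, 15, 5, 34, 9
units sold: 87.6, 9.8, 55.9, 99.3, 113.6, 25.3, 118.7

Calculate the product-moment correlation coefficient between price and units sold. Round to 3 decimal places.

n = 7, Σx = 156, Σy = 510.2, Σxy = 8193.7, Σx² = 4468, Σy² = 48389.84
Sxx = Σx² − (Σx)²/n = 4468 − 3476.571429 = 991.428571
Sxy = Σxy − (Σx)(Σy)/n = 8193.7 − 11370.171429 = -3176.471429
Syy = Σy² − (Σy)²/n = 48389.84 − 37186.291429 = 11203.548571
r = Sxy/√(Sxx·Syy) = -3176.471429/√(11107518.155102) = -3176.471429/3332.794346 = -0.953096

-0.953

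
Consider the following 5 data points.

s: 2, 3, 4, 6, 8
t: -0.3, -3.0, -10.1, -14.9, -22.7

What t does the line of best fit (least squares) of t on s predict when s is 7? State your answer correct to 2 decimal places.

n = 5, Σx = 23, Σy = -51, Σxy = -321, Σx² = 129
Sxx = Σx² − (Σx)²/n = 129 − 105.8 = 23.2
Sxy = Σxy − (Σx)(Σy)/n = -321 − (-234.6) = -86.4
b = Sxy/Sxx = -86.4/23.2 = -3.724138
a = ȳ − b·x̄ = -10.2 − (-3.724138)·4.6 = 6.931034
ŷ(7) = a + b·7 = 6.931034 + (-3.724138)·7 = -19.137931

-19.14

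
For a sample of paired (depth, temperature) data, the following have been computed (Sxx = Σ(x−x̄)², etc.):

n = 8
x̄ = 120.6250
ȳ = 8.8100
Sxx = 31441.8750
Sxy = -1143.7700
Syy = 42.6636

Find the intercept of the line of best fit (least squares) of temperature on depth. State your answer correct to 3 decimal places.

13.198

b = Sxy/Sxx = -1143.77/31441.875 = -0.036377
a = ȳ − b·x̄ = 8.81 − (-0.036377)·120.625 = 13.198010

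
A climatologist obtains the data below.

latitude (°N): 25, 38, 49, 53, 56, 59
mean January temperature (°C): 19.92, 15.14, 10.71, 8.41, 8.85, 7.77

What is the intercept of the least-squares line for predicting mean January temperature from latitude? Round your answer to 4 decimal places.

29.0260

n = 6, Σx = 280, Σy = 70.8, Σxy = 2997.87, Σx² = 13896
Sxx = Σx² − (Σx)²/n = 13896 − 13066.666667 = 829.333333
Sxy = Σxy − (Σx)(Σy)/n = 2997.87 − 3304 = -306.13
b = Sxy/Sxx = -306.13/829.333333 = -0.369128
a = ȳ − b·x̄ = 11.8 − (-0.369128)·46.666667 = 29.025965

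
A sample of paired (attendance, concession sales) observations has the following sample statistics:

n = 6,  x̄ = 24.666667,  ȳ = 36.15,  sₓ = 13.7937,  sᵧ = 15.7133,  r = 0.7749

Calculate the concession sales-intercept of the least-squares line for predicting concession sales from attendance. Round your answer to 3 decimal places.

14.376

b = r · sᵧ/sₓ = 0.7749 · 15.7133/13.7937 = 0.882739
a = ȳ − b·x̄ = 36.15 − 0.882739·24.666667 = 14.375772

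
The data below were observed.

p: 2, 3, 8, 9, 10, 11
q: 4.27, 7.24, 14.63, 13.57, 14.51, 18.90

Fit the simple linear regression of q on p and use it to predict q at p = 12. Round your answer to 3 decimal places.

n = 6, Σx = 43, Σy = 73.12, Σxy = 622.43, Σx² = 379
Sxx = Σx² − (Σx)²/n = 379 − 308.166667 = 70.833333
Sxy = Σxy − (Σx)(Σy)/n = 622.43 − 524.026667 = 98.403333
b = Sxy/Sxx = 98.403333/70.833333 = 1.389224
a = ȳ − b·x̄ = 12.186667 − 1.389224·7.166667 = 2.230565
ŷ(12) = a + b·12 = 2.230565 + 1.389224·12 = 18.901247

18.901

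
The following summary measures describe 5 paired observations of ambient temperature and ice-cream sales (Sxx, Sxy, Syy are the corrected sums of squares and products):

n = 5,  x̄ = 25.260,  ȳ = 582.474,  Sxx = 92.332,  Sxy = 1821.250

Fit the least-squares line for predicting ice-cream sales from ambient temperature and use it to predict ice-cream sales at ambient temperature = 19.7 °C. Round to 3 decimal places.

472.803

b = Sxy/Sxx = 1821.25/92.332 = 19.725014
a = ȳ − b·x̄ = 582.474 − 19.725014·25.26 = 84.220144
ŷ(19.7) = a + b·19.7 = 84.220144 + 19.725014·19.7 = 472.802922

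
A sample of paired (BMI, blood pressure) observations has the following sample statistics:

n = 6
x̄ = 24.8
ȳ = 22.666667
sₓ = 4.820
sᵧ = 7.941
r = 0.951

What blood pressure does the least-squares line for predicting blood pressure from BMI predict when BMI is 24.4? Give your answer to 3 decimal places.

22.040

b = r · sᵧ/sₓ = 0.951 · 7.941/4.82 = 1.566782
a = ȳ − b·x̄ = 22.666667 − 1.566782·24.8 = -16.189536
ŷ(24.4) = a + b·24.4 = -16.189536 + 1.566782·24.4 = 22.039954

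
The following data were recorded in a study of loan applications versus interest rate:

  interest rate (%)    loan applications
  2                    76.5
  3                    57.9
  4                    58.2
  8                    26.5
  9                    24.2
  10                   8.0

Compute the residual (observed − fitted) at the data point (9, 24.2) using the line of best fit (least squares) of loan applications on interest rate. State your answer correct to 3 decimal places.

4.998

n = 6, Σx = 36, Σy = 251.3, Σxy = 1069.3, Σx² = 274
Sxx = Σx² − (Σx)²/n = 274 − 216 = 58
Sxy = Σxy − (Σx)(Σy)/n = 1069.3 − 1507.8 = -438.5
b = Sxy/Sxx = -438.5/58 = -7.560345
a = ȳ − b·x̄ = 41.883333 − (-7.560345)·6 = 87.245402
ŷ(9) = 87.245402 + (-7.560345)·9 = 19.202299
residual = y − ŷ = 24.2 − 19.202299 = 4.997701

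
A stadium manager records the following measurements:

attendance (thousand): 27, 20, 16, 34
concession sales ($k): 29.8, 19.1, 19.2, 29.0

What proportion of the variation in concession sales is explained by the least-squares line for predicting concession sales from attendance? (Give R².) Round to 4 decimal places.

0.7871

n = 4, Σx = 97, Σy = 97.1, Σxy = 2479.8, Σx² = 2541, Σy² = 2462.49
Sxx = Σx² − (Σx)²/n = 2541 − 2352.25 = 188.75
Sxy = Σxy − (Σx)(Σy)/n = 2479.8 − 2354.675 = 125.125
Syy = Σy² − (Σy)²/n = 2462.49 − 2357.1025 = 105.3875
R² = Sxy²/(Sxx·Syy) = (125.125)²/(188.75·105.3875) = 0.787068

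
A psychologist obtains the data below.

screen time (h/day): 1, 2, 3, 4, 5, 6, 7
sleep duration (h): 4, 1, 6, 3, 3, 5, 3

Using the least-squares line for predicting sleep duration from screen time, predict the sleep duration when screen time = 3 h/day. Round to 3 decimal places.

n = 7, Σx = 28, Σy = 25, Σxy = 102, Σx² = 140
Sxx = Σx² − (Σx)²/n = 140 − 112 = 28
Sxy = Σxy − (Σx)(Σy)/n = 102 − 100 = 2
b = Sxy/Sxx = 2/28 = 0.071429
a = ȳ − b·x̄ = 3.571429 − 0.071429·4 = 3.285714
ŷ(3) = a + b·3 = 3.285714 + 0.071429·3 = 3.5

3.500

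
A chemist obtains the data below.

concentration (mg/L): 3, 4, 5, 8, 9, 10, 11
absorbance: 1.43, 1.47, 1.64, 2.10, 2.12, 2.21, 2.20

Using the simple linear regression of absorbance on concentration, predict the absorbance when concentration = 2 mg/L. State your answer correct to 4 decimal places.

n = 7, Σx = 50, Σy = 13.17, Σxy = 100.55, Σx² = 416
Sxx = Σx² − (Σx)²/n = 416 − 357.142857 = 58.857143
Sxy = Σxy − (Σx)(Σy)/n = 100.55 − 94.071429 = 6.478571
b = Sxy/Sxx = 6.478571/58.857143 = 0.110073
a = ȳ − b·x̄ = 1.881429 − 0.110073·7.142857 = 1.095194
ŷ(2) = a + b·2 = 1.095194 + 0.110073·2 = 1.315340

1.3153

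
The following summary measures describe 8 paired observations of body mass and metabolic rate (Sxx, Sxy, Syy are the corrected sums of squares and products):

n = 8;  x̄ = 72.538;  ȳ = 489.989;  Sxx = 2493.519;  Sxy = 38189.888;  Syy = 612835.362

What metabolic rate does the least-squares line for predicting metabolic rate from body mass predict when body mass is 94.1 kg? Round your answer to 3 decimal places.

820.225

b = Sxy/Sxx = 38189.888/2493.519 = 15.315660
a = ȳ − b·x̄ = 489.989 − 15.315660·72.538 = -620.978310
ŷ(94.1) = a + b·94.1 = -620.978310 + 15.315660·94.1 = 820.225250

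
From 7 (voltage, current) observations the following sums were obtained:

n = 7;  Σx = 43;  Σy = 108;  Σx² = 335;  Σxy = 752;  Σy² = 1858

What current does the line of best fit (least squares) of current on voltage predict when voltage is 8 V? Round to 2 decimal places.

Sxx = Σx² − (Σx)²/n = 335 − 264.142857 = 70.857143
Sxy = Σxy − (Σx)(Σy)/n = 752 − 663.428571 = 88.571429
b = Sxy/Sxx = 88.571429/70.857143 = 1.25
a = ȳ − b·x̄ = 15.428571 − 1.25·6.142857 = 7.75
ŷ(8) = a + b·8 = 7.75 + 1.25·8 = 17.75

17.75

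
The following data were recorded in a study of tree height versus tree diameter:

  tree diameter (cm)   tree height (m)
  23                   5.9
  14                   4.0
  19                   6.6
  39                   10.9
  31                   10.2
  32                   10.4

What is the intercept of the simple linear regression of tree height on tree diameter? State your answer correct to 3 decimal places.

n = 6, Σx = 158, Σy = 48, Σxy = 1391.2, Σx² = 4592
Sxx = Σx² − (Σx)²/n = 4592 − 4160.666667 = 431.333333
Sxy = Σxy − (Σx)(Σy)/n = 1391.2 − 1264 = 127.2
b = Sxy/Sxx = 127.2/431.333333 = 0.294900
a = ȳ − b·x̄ = 8 − 0.294900·26.333333 = 0.234312

0.234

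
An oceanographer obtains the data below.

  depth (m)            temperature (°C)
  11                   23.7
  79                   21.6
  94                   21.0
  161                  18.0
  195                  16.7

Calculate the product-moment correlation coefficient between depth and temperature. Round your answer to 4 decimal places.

n = 5, Σx = 540, Σy = 101, Σxy = 10095.6, Σx² = 79144, Σy² = 2072.14
Sxx = Σx² − (Σx)²/n = 79144 − 58320 = 20824
Sxy = Σxy − (Σx)(Σy)/n = 10095.6 − 10908 = -812.4
Syy = Σy² − (Σy)²/n = 2072.14 − 2040.2 = 31.94
r = Sxy/√(Sxx·Syy) = -812.4/√(665118.56) = -812.4/815.548012 = -0.996140

-0.9961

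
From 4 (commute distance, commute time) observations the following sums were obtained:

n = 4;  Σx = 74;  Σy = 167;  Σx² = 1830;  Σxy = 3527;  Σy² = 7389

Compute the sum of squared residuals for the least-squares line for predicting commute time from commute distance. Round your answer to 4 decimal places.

Sxx = Σx² − (Σx)²/n = 1830 − 1369 = 461
Sxy = Σxy − (Σx)(Σy)/n = 3527 − 3089.5 = 437.5
Syy = Σy² − (Σy)²/n = 7389 − 6972.25 = 416.75
b = Sxy/Sxx = 437.5/461 = 0.949024
SSE = Syy − b·Sxy = 416.75 − 0.949024·437.5 = 1.552061

1.5521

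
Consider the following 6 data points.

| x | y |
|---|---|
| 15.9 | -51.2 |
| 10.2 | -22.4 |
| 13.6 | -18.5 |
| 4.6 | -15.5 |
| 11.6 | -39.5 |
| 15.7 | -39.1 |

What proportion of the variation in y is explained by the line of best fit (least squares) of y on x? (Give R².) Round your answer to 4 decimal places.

n = 6, Σx = 71.6, Σy = -186.2, Σxy = -2437.53, Σx² = 944.02, Σy² = 6794.76
Sxx = Σx² − (Σx)²/n = 944.02 − 854.426667 = 89.593333
Sxy = Σxy − (Σx)(Σy)/n = -2437.53 − (-2221.986667) = -215.543333
Syy = Σy² − (Σy)²/n = 6794.76 − 5778.406667 = 1016.353333
R² = Sxy²/(Sxx·Syy) = (-215.543333)²/(89.593333·1016.353333) = 0.510210

0.5102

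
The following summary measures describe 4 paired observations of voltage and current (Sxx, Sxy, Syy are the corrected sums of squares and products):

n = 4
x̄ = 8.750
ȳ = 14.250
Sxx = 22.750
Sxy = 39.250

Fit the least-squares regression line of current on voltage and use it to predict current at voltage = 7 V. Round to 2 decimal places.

b = Sxy/Sxx = 39.25/22.75 = 1.725275
a = ȳ − b·x̄ = 14.25 − 1.725275·8.75 = -0.846154
ŷ(7) = a + b·7 = -0.846154 + 1.725275·7 = 11.230769

11.23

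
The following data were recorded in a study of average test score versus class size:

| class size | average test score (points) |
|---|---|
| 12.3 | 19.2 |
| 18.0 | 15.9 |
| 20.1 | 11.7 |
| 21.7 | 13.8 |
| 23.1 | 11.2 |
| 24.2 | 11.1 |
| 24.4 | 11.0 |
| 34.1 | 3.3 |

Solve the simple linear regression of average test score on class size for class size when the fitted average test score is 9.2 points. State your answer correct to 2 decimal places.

26.32

n = 8, Σx = 177.9, Σy = 97.2, Σxy = 1965.26, Σx² = 4227.61
Sxx = Σx² − (Σx)²/n = 4227.61 − 3956.05125 = 271.55875
Sxy = Σxy − (Σx)(Σy)/n = 1965.26 − 2161.485 = -196.225
b = Sxy/Sxx = -196.225/271.55875 = -0.722588
a = ȳ − b·x̄ = 12.15 − (-0.722588)·22.2375 = 28.218543
Set a + b·x = 9.2: x = (9.2 − 28.218543) / (-0.722588) = 26.320050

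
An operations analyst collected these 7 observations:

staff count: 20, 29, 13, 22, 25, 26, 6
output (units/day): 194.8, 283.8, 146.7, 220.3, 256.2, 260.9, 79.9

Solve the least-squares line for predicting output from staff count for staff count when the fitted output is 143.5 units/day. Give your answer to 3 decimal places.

13.133

n = 7, Σx = 141, Σy = 1442.6, Σxy = 32547.7, Σx² = 3231
Sxx = Σx² − (Σx)²/n = 3231 − 2840.142857 = 390.857143
Sxy = Σxy − (Σx)(Σy)/n = 32547.7 − 29058.085714 = 3489.614286
b = Sxy/Sxx = 3489.614286/390.857143 = 8.928107
a = ȳ − b·x̄ = 206.085714 − 8.928107·20.142857 = 26.248136
Set a + b·x = 143.5: x = (143.5 − 26.248136) / 8.928107 = 13.132892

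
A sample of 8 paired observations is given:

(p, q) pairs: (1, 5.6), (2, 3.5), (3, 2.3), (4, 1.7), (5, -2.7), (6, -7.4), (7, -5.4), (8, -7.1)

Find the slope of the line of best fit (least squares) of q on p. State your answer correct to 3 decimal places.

-1.987

n = 8, Σx = 36, Σy = -9.5, Σxy = -126.2, Σx² = 204
Sxx = Σx² − (Σx)²/n = 204 − 162 = 42
Sxy = Σxy − (Σx)(Σy)/n = -126.2 − (-42.75) = -83.45
b = Sxy/Sxx = -83.45/42 = -1.986905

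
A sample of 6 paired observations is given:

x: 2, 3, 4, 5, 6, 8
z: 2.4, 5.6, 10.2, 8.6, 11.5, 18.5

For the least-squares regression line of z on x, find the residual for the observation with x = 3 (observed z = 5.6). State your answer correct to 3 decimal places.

n = 6, Σx = 28, Σy = 56.8, Σxy = 322.4, Σx² = 154
Sxx = Σx² − (Σx)²/n = 154 − 130.666667 = 23.333333
Sxy = Σxy − (Σx)(Σy)/n = 322.4 − 265.066667 = 57.333333
b = Sxy/Sxx = 57.333333/23.333333 = 2.457143
a = ȳ − b·x̄ = 9.466667 − 2.457143·4.666667 = -2
ŷ(3) = -2 + 2.457143·3 = 5.371429
residual = y − ŷ = 5.6 − 5.371429 = 0.228571

0.229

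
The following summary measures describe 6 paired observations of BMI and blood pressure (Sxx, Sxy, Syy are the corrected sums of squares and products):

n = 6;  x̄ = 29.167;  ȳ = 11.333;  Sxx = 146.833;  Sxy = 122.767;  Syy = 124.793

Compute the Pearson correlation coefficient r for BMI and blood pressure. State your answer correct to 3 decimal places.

r = Sxy/√(Sxx·Syy) = 122.767/√(18323.730569) = 122.767/135.365175 = 0.906932

0.907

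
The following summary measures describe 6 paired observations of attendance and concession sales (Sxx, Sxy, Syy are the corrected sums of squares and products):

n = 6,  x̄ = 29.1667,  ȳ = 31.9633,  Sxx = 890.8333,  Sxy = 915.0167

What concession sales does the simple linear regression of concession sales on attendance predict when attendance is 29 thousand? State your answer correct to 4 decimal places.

b = Sxy/Sxx = 915.0167/890.8333 = 1.027147
a = ȳ − b·x̄ = 31.9633 − 1.027147·29.1667 = 2.004813
ŷ(29) = a + b·29 = 2.004813 + 1.027147·29 = 31.792075

31.7921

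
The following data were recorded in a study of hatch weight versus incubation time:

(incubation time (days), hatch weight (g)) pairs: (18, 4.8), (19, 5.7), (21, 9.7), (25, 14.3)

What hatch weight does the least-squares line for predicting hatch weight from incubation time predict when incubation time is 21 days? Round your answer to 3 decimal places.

8.973

n = 4, Σx = 83, Σy = 34.5, Σxy = 755.9, Σx² = 1751
Sxx = Σx² − (Σx)²/n = 1751 − 1722.25 = 28.75
Sxy = Σxy − (Σx)(Σy)/n = 755.9 − 715.875 = 40.025
b = Sxy/Sxx = 40.025/28.75 = 1.392174
a = ȳ − b·x̄ = 8.625 − 1.392174·20.75 = -20.262609
ŷ(21) = a + b·21 = -20.262609 + 1.392174·21 = 8.973043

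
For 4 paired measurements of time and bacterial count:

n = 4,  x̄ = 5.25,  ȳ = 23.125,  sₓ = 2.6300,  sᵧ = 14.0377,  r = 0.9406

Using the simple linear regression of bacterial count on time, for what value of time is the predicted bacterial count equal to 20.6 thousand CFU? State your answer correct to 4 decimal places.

b = r · sᵧ/sₓ = 0.9406 · 14.0377/2.63 = 5.020479
a = ȳ − b·x̄ = 23.125 − 5.020479·5.25 = -3.232516
Set a + b·x = 20.6: x = (20.6 − (-3.232516)) / 5.020479 = 4.747060

4.7471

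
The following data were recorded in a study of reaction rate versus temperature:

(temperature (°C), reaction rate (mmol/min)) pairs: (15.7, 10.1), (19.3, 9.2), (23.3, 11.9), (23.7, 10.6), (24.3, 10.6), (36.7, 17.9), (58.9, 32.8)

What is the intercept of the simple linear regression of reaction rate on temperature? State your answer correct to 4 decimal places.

n = 7, Σx = 201.9, Σy = 103.1, Σxy = 3711.05, Σx² = 7130.15
Sxx = Σx² − (Σx)²/n = 7130.15 − 5823.372857 = 1306.777143
Sxy = Σxy − (Σx)(Σy)/n = 3711.05 − 2973.698571 = 737.351429
b = Sxy/Sxx = 737.351429/1306.777143 = 0.564252
a = ȳ − b·x̄ = 14.728571 − 0.564252·28.842857 = -1.546064

-1.5461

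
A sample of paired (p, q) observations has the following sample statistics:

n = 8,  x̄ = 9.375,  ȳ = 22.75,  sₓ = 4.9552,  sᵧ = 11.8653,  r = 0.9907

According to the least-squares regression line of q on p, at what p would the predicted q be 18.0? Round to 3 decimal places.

7.373

b = r · sᵧ/sₓ = 0.9907 · 11.8653/4.9552 = 2.372246
a = ȳ − b·x̄ = 22.75 − 2.372246·9.375 = 0.510195
Set a + b·x = 18.0: x = (18.0 − 0.510195) / 2.372246 = 7.372678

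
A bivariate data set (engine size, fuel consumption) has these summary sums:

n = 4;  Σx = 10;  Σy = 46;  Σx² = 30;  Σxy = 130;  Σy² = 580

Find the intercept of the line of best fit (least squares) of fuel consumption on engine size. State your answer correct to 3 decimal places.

4.000

Sxx = Σx² − (Σx)²/n = 30 − 25 = 5
Sxy = Σxy − (Σx)(Σy)/n = 130 − 115 = 15
b = Sxy/Sxx = 15/5 = 3
a = ȳ − b·x̄ = 11.5 − 3·2.5 = 4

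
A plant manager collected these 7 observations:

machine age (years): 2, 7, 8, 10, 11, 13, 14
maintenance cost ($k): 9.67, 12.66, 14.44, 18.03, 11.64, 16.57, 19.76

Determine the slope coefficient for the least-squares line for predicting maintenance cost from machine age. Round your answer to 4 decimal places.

n = 7, Σx = 65, Σy = 102.77, Σxy = 1023.87, Σx² = 703
Sxx = Σx² − (Σx)²/n = 703 − 603.571429 = 99.428571
Sxy = Σxy − (Σx)(Σy)/n = 1023.87 − 954.292857 = 69.577143
b = Sxy/Sxx = 69.577143/99.428571 = 0.699770

0.6998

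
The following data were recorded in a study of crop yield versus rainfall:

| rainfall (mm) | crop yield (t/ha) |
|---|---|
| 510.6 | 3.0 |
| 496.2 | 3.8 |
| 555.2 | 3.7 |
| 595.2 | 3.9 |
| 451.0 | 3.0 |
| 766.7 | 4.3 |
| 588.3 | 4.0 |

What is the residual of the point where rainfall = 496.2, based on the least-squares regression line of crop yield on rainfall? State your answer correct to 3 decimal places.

0.401

n = 7, Σx = 3963.2, Σy = 25.7, Σxy = 14795.89, Σx² = 2306763.66
Sxx = Σx² − (Σx)²/n = 2306763.66 − 2243850.605714 = 62913.054286
Sxy = Σxy − (Σx)(Σy)/n = 14795.89 − 14550.605714 = 245.284286
b = Sxy/Sxx = 245.284286/62913.054286 = 0.003899
a = ȳ − b·x̄ = 3.671429 − 0.003899·566.171429 = 1.464050
ŷ(496.2) = 1.464050 + 0.003899·496.2 = 3.398625
residual = y − ŷ = 3.8 − 3.398625 = 0.401375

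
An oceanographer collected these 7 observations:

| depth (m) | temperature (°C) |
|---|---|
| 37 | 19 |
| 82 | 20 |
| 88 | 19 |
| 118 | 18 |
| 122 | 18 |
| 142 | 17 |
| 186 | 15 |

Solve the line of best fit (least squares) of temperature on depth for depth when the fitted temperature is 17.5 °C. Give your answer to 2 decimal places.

n = 7, Σx = 775, Σy = 126, Σxy = 13539, Σx² = 99405
Sxx = Σx² − (Σx)²/n = 99405 − 85803.571429 = 13601.428571
Sxy = Σxy − (Σx)(Σy)/n = 13539 − 13950 = -411
b = Sxy/Sxx = -411/13601.428571 = -0.030217
a = ȳ − b·x̄ = 18 − (-0.030217)·110.714286 = 21.345499
Set a + b·x = 17.5: x = (17.5 − 21.345499) / (-0.030217) = 127.261036

127.26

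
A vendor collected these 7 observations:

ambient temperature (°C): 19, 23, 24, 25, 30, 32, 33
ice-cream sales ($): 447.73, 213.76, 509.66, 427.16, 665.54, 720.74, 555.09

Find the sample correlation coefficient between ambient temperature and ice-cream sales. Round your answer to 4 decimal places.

n = 7, Σx = 186, Σy = 3539.68, Σxy = 97682.04, Σx² = 5104, Σy² = 1958909.019
Sxx = Σx² − (Σx)²/n = 5104 − 4942.285714 = 161.714286
Sxy = Σxy − (Σx)(Σy)/n = 97682.04 − 94054.354286 = 3627.685714
Syy = Σy² − (Σy)²/n = 1958909.019 − 1789904.928914 = 169004.090086
r = Sxy/√(Sxx·Syy) = 3627.685714/√(27330375.711004) = 3627.685714/5227.846183 = 0.693916

0.6939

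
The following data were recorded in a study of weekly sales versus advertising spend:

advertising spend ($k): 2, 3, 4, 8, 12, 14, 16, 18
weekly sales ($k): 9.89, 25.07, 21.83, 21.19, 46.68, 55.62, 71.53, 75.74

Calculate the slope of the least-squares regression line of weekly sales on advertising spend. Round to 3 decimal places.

3.847

n = 8, Σx = 77, Σy = 327.55, Σxy = 4198.47, Σx² = 1013
Sxx = Σx² − (Σx)²/n = 1013 − 741.125 = 271.875
Sxy = Σxy − (Σx)(Σy)/n = 4198.47 − 3152.66875 = 1045.80125
b = Sxy/Sxx = 1045.80125/271.875 = 3.846625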